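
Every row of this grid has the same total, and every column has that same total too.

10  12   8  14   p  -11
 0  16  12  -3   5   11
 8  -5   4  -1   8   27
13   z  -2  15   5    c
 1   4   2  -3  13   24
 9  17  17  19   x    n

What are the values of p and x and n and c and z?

p = 8, x = 2, n = -23, c = 13, z = -3

Rows 2 and 3 both sum to 41, so that's the common total.
Row 1 has 10 + 12 + 8 + 14 − 11 = 33; the blank must be 41 − 33 = 8.
Column 2 has 12 + 16 − 5 + 4 + 17 = 44; the blank must be 41 − 44 = -3.
Column 5 has 8 + 5 + 8 + 5 + 13 = 39; the blank must be 41 − 39 = 2.
Row 6 has 9 + 17 + 17 + 19 + 2 = 64; the blank must be 41 − 64 = -23.
Row 4 has 13 − 3 − 2 + 15 + 5 = 28; the blank must be 41 − 28 = 13.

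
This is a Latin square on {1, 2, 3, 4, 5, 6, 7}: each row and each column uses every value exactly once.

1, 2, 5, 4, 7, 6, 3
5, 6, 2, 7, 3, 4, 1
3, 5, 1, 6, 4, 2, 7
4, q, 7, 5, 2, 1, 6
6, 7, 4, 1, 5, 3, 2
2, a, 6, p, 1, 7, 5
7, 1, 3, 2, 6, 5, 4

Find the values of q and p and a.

q = 3, p = 3, a = 4

At (row 4, col 2): row 4 already has {1, 2, 4, 5, 6, 7}, so the value is 3.
For row 6, column 4: column 4 already has {1, 2, 4, 5, 6, 7}; that leaves 3.
Cell (6,2): row 6 already has {1, 2, 3, 5, 6, 7} → 4.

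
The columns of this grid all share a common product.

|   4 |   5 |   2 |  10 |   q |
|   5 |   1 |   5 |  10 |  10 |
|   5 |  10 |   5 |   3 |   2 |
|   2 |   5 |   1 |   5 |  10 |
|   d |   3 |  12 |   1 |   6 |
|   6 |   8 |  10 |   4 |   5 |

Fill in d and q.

d = 5, q = 1

Columns 2 and 4 each multiply to 6000, so every column has product 6000.
Column 1: 4×5×5×2×6 = 1200, so the missing entry is 6000 ÷ 1200 = 5.
Column 5: 10×2×10×6×5 = 6000, so the missing entry is 6000 ÷ 6000 = 1.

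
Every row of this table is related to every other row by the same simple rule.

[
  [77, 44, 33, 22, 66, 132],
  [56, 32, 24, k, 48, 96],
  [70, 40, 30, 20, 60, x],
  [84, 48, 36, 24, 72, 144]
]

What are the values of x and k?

Each row is a constant multiple of every other row — this is a multiplication table with the headers hidden.
Row 3 is 40/44 = 10/11 times row 1, so its entry in column 6 is 132 × 10/11 = 120.
Row 2 is 32/44 = 8/11 times row 1, so its entry in column 4 is 22 × 8/11 = 16.

x = 120, k = 16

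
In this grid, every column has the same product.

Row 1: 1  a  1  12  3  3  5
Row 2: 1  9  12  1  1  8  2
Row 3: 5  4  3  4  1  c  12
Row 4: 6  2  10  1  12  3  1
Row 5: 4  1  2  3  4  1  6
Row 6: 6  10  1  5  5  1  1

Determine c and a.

Columns 3 and 5 each multiply to 720, so every column has product 720.
Column 6: 3×8×3×1×1 = 72, so the missing entry is 720 ÷ 72 = 10.
Column 2: 9×4×2×1×10 = 720, so the missing entry is 720 ÷ 720 = 1.

c = 10, a = 1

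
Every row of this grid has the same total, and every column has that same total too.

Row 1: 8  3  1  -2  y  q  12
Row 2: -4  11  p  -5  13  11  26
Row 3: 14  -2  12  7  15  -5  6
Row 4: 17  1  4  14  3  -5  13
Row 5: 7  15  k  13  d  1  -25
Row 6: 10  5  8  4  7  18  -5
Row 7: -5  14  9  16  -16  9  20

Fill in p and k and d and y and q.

p = -5, k = 18, d = 18, y = 7, q = 18

Rows 3 and 4 both sum to 47, so that's the common total.
The known cells in row 2 total 52, leaving 47 − 52 = -5 for the blank.
The known cells in column 3 total 29, leaving 47 − 29 = 18 for the blank.
The known cells in row 5 total 29, leaving 47 − 29 = 18 for the blank.
The known cells in column 5 total 40, leaving 47 − 40 = 7 for the blank.
The known cells in row 1 total 29, leaving 47 − 29 = 18 for the blank.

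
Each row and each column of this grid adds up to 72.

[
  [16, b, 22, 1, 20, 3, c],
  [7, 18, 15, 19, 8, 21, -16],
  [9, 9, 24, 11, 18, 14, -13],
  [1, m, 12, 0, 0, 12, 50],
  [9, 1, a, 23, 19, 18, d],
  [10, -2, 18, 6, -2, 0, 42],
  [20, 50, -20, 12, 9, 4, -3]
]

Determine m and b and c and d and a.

Row 4: 1 + 12 + 0 + 0 + 12 + 50 = 75, so its missing entry is 72 − 75 = -3.
Column 2: 18 + 9 − 3 + 1 − 2 + 50 = 73, so its missing entry is 72 − 73 = -1.
Column 3: 22 + 15 + 24 + 12 + 18 − 20 = 71, so its missing entry is 72 − 71 = 1.
Row 5: 9 + 1 + 1 + 23 + 19 + 18 = 71, so its missing entry is 72 − 71 = 1.
Row 1: 16 − 1 + 22 + 1 + 20 + 3 = 61, so its missing entry is 72 − 61 = 11.

m = -3, b = -1, c = 11, d = 1, a = 1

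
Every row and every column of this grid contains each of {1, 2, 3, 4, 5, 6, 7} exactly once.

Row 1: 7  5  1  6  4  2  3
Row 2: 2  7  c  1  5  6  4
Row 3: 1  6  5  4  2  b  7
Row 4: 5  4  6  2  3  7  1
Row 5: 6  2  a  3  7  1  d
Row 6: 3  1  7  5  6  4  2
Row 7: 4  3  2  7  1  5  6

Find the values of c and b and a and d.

At (row 5, col 7): column 7 already has {1, 2, 3, 4, 6, 7}, so the value is 5.
For row 2, column 3: row 2 already has {1, 2, 4, 5, 6, 7}; that leaves 3.
For row 3, column 6: row 3 already has {1, 2, 4, 5, 6, 7}; that leaves 3.
For row 5, column 3: row 5 already has {1, 2, 3, 5, 6, 7}; that leaves 4.

c = 3, b = 3, a = 4, d = 5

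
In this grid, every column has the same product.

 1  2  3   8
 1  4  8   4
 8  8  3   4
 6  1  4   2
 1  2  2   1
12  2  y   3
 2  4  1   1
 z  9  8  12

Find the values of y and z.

y = 2, z = 8

Columns 2 and 4 each multiply to 9216, so every column has product 9216.
Column 3: 3×8×3×4×2×1×8 = 4608, so the missing entry is 9216 ÷ 4608 = 2.
Column 1: 1×1×8×6×1×12×2 = 1152, so the missing entry is 9216 ÷ 1152 = 8.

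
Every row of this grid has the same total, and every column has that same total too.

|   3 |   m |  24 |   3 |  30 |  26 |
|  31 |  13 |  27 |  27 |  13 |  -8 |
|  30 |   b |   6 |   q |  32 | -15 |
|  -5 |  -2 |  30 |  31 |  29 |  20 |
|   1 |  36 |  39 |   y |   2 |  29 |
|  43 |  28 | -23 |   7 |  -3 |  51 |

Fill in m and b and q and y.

m = 17, b = 11, q = 39, y = -4

Rows 2 and 4 both sum to 103, so that's the common total.
Row 1 has 3 + 24 + 3 + 30 + 26 = 86; the blank must be 103 − 86 = 17.
Column 2 has 17 + 13 − 2 + 36 + 28 = 92; the blank must be 103 − 92 = 11.
Row 3 has 30 + 11 + 6 + 32 − 15 = 64; the blank must be 103 − 64 = 39.
Row 5 has 1 + 36 + 39 + 2 + 29 = 107; the blank must be 103 − 107 = -4.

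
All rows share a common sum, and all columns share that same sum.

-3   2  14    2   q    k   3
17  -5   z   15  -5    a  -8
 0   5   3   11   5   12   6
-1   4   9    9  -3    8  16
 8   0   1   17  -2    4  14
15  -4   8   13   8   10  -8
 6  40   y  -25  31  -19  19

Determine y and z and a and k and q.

Rows 3 and 4 both sum to 42, so that's the common total.
Row 7 has 6 + 40 − 25 + 31 − 19 + 19 = 52; the blank must be 42 − 52 = -10.
Column 3 has 14 + 3 + 9 + 1 + 8 − 10 = 25; the blank must be 42 − 25 = 17.
Column 5 has -5 + 5 − 3 − 2 + 8 + 31 = 34; the blank must be 42 − 34 = 8.
Row 2 has 17 − 5 + 17 + 15 − 5 − 8 = 31; the blank must be 42 − 31 = 11.
Row 1 has -3 + 2 + 14 + 2 + 8 + 3 = 26; the blank must be 42 − 26 = 16.

y = -10, z = 17, a = 11, k = 16, q = 8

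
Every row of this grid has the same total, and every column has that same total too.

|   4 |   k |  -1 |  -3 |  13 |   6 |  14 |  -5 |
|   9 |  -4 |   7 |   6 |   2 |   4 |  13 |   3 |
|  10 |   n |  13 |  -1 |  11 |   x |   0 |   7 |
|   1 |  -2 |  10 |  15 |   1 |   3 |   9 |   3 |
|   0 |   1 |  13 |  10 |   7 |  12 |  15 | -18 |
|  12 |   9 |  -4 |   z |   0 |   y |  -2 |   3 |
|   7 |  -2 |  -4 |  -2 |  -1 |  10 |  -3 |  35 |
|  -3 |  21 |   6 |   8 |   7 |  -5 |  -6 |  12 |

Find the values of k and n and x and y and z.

Rows 2 and 4 both sum to 40, so that's the common total.
Row 1: 4 − 1 − 3 + 13 + 6 + 14 − 5 = 28, so its missing entry is 40 − 28 = 12.
Column 2: 12 − 4 − 2 + 1 + 9 − 2 + 21 = 35, so its missing entry is 40 − 35 = 5.
Column 4: -3 + 6 − 1 + 15 + 10 − 2 + 8 = 33, so its missing entry is 40 − 33 = 7.
Row 6: 12 + 9 − 4 + 7 + 0 − 2 + 3 = 25, so its missing entry is 40 − 25 = 15.
Row 3: 10 + 5 + 13 − 1 + 11 + 0 + 7 = 45, so its missing entry is 40 − 45 = -5.

k = 12, n = 5, x = -5, y = 15, z = 7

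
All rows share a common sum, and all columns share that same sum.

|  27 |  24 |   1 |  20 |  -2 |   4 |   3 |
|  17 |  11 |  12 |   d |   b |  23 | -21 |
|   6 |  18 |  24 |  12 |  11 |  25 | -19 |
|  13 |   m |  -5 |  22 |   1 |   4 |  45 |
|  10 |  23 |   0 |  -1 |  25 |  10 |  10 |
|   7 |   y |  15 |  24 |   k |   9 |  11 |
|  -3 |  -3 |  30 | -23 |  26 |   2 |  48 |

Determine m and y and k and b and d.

Rows 1 and 3 both sum to 77, so that's the common total.
Row 4: 13 − 5 + 22 + 1 + 4 + 45 = 80, so its missing entry is 77 − 80 = -3.
Column 2: 24 + 11 + 18 − 3 + 23 − 3 = 70, so its missing entry is 77 − 70 = 7.
Row 6: 7 + 7 + 15 + 24 + 9 + 11 = 73, so its missing entry is 77 − 73 = 4.
Column 5: -2 + 11 + 1 + 25 + 4 + 26 = 65, so its missing entry is 77 − 65 = 12.
Row 2: 17 + 11 + 12 + 12 + 23 − 21 = 54, so its missing entry is 77 − 54 = 23.

m = -3, y = 7, k = 4, b = 12, d = 23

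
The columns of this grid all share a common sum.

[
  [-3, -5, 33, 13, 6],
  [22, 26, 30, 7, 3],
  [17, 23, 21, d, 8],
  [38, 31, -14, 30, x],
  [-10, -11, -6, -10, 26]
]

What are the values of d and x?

d = 24, x = 21

Columns 1 and 3 both add up to 64, so every column sums to 64.
Column 4: 13 + 7 + 30 − 10 = 40, so the missing entry is 64 − 40 = 24.
Column 5: 6 + 3 + 8 + 26 = 43, so the missing entry is 64 − 43 = 21.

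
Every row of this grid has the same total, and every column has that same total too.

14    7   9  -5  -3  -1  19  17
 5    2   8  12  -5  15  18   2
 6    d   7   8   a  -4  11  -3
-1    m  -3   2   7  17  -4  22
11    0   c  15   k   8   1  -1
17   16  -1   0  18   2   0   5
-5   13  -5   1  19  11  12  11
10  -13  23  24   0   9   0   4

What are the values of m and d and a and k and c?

m = 17, d = 15, a = 17, k = 4, c = 19

Rows 1 and 2 both sum to 57, so that's the common total.
Row 4 has -1 − 3 + 2 + 7 + 17 − 4 + 22 = 40; the blank must be 57 − 40 = 17.
Column 2 has 7 + 2 + 17 + 0 + 16 + 13 − 13 = 42; the blank must be 57 − 42 = 15.
Row 3 has 6 + 15 + 7 + 8 − 4 + 11 − 3 = 40; the blank must be 57 − 40 = 17.
Column 5 has -3 − 5 + 17 + 7 + 18 + 19 + 0 = 53; the blank must be 57 − 53 = 4.
Row 5 has 11 + 0 + 15 + 4 + 8 + 1 − 1 = 38; the blank must be 57 − 38 = 19.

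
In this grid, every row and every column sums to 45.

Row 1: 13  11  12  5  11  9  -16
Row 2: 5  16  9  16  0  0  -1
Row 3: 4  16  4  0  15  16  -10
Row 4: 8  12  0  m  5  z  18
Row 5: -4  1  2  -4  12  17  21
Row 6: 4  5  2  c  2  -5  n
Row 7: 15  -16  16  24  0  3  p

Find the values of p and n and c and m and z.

Row 7 has 15 − 16 + 16 + 24 + 0 + 3 = 42; the blank must be 45 − 42 = 3.
Column 7 has -16 − 1 − 10 + 18 + 21 + 3 = 15; the blank must be 45 − 15 = 30.
Row 6 has 4 + 5 + 2 + 2 − 5 + 30 = 38; the blank must be 45 − 38 = 7.
Column 4 has 5 + 16 + 0 − 4 + 7 + 24 = 48; the blank must be 45 − 48 = -3.
Row 4 has 8 + 12 + 0 − 3 + 5 + 18 = 40; the blank must be 45 − 40 = 5.

p = 3, n = 30, c = 7, m = -3, z = 5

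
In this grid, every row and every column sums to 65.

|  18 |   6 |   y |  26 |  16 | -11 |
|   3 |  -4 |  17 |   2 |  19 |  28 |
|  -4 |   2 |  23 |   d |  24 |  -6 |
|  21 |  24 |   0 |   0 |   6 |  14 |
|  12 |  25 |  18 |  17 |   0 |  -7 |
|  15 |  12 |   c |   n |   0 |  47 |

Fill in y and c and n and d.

The known cells in row 1 total 55, leaving 65 − 55 = 10 for the blank.
The known cells in row 3 total 39, leaving 65 − 39 = 26 for the blank.
The known cells in column 4 total 71, leaving 65 − 71 = -6 for the blank.
The known cells in row 6 total 68, leaving 65 − 68 = -3 for the blank.

y = 10, c = -3, n = -6, d = 26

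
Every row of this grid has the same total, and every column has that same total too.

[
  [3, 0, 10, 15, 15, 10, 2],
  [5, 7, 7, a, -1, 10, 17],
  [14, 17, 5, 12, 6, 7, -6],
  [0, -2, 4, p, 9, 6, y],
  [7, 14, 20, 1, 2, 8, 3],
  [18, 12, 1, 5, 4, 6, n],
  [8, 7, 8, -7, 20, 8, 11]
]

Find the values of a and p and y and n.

a = 10, p = 19, y = 19, n = 9

Rows 1 and 3 both sum to 55, so that's the common total.
The known cells in row 2 total 45, leaving 55 − 45 = 10 for the blank.
The known cells in column 4 total 36, leaving 55 − 36 = 19 for the blank.
The known cells in row 6 total 46, leaving 55 − 46 = 9 for the blank.
The known cells in row 4 total 36, leaving 55 − 36 = 19 for the blank.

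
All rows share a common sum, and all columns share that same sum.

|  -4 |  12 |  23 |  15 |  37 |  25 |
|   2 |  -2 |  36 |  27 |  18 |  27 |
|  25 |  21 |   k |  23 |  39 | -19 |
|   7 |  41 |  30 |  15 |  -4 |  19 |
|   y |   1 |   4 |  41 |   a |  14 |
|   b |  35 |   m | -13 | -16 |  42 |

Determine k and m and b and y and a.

Rows 1 and 2 both sum to 108, so that's the common total.
Column 5: 37 + 18 + 39 − 4 − 16 = 74, so its missing entry is 108 − 74 = 34.
Row 5: 1 + 4 + 41 + 34 + 14 = 94, so its missing entry is 108 − 94 = 14.
Column 1: -4 + 2 + 25 + 7 + 14 = 44, so its missing entry is 108 − 44 = 64.
Row 3: 25 + 21 + 23 + 39 − 19 = 89, so its missing entry is 108 − 89 = 19.
Row 6: 64 + 35 − 13 − 16 + 42 = 112, so its missing entry is 108 − 112 = -4.

k = 19, m = -4, b = 64, y = 14, a = 34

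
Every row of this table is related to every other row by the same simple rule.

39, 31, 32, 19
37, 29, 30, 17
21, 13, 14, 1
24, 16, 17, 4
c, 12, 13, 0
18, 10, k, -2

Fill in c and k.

c = 20, k = 11

The difference between any two rows is the same in every column — this is an addition table with the headers hidden.
Row 5 minus row 1 is 12 − 31 = -19, so its entry in column 1 is 39 + (-19) = 20.
Row 6 minus row 1 is 10 − 31 = -21, so its entry in column 3 is 32 + (-21) = 11.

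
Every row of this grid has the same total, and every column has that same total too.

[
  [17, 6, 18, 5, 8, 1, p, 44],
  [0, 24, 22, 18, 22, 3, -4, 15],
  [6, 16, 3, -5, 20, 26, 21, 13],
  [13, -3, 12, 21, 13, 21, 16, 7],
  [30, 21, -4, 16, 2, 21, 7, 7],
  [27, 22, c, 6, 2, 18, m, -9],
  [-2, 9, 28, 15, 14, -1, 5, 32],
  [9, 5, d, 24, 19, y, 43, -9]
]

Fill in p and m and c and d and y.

p = 1, m = 11, c = 23, d = -2, y = 11

Rows 2 and 3 both sum to 100, so that's the common total.
The known cells in row 1 total 99, leaving 100 − 99 = 1 for the blank.
The known cells in column 7 total 89, leaving 100 − 89 = 11 for the blank.
The known cells in column 6 total 89, leaving 100 − 89 = 11 for the blank.
The known cells in row 8 total 102, leaving 100 − 102 = -2 for the blank.
The known cells in row 6 total 77, leaving 100 − 77 = 23 for the blank.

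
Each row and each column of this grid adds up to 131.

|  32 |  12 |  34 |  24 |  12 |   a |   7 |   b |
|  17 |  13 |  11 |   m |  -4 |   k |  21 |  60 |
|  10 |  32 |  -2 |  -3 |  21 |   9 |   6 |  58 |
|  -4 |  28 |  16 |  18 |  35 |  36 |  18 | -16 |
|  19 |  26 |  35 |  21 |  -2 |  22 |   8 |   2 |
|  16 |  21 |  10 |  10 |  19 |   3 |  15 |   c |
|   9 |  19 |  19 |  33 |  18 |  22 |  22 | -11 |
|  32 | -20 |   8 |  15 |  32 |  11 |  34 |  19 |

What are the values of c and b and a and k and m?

Row 6: 16 + 21 + 10 + 10 + 19 + 3 + 15 = 94, so its missing entry is 131 − 94 = 37.
Column 8: 60 + 58 − 16 + 2 + 37 − 11 + 19 = 149, so its missing entry is 131 − 149 = -18.
Row 1: 32 + 12 + 34 + 24 + 12 + 7 − 18 = 103, so its missing entry is 131 − 103 = 28.
Column 6: 28 + 9 + 36 + 22 + 3 + 22 + 11 = 131, so its missing entry is 131 − 131 = 0.
Row 2: 17 + 13 + 11 − 4 + 0 + 21 + 60 = 118, so its missing entry is 131 − 118 = 13.

c = 37, b = -18, a = 28, k = 0, m = 13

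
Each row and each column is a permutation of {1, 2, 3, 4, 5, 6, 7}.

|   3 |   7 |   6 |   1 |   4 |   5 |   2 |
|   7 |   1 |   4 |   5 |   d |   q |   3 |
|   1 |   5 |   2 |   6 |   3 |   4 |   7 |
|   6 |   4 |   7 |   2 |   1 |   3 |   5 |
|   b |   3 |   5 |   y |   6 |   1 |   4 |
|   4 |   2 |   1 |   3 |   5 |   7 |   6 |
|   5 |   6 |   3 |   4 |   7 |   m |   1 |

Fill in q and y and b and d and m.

q = 6, y = 7, b = 2, d = 2, m = 2

For row 5, column 1: column 1 already has {1, 3, 4, 5, 6, 7}; that leaves 2.
At (row 7, col 6): row 7 already has {1, 3, 4, 5, 6, 7}, so the value is 2.
Cell (2,6): column 6 already has {1, 2, 3, 4, 5, 7} → 6.
At (row 5, col 4): row 5 already has {1, 2, 3, 4, 5, 6}, so the value is 7.
At (row 2, col 5): row 2 already has {1, 3, 4, 5, 6, 7}, so the value is 2.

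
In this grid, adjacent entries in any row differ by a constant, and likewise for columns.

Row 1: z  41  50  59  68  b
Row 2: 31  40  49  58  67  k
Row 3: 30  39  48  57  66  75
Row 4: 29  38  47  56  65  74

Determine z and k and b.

Along each row the entries change by 9 per step; down each column they change by -1.
Row 1: from 41 at column 2, stepping by 9 to column 1 gives 32.
Row 2: from 31 at column 1, stepping by 9 to column 6 gives 76.
Row 1: from 41 at column 2, stepping by 9 to column 6 gives 77.

z = 32, k = 76, b = 77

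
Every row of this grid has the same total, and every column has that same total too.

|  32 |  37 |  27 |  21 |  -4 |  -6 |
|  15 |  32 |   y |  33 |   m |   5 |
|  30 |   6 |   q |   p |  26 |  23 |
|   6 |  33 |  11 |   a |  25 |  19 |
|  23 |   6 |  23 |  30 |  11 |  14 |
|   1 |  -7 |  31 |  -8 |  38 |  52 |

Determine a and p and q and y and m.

a = 13, p = 18, q = 4, y = 11, m = 11

Rows 1 and 5 both sum to 107, so that's the common total.
The known cells in column 5 total 96, leaving 107 − 96 = 11 for the blank.
The known cells in row 2 total 96, leaving 107 − 96 = 11 for the blank.
The known cells in row 4 total 94, leaving 107 − 94 = 13 for the blank.
The known cells in column 4 total 89, leaving 107 − 89 = 18 for the blank.
The known cells in row 3 total 103, leaving 107 − 103 = 4 for the blank.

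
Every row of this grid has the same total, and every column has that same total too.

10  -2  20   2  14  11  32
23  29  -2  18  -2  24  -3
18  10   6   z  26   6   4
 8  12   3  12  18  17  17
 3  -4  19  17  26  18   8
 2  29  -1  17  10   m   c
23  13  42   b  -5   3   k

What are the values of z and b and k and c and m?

z = 17, b = 4, k = 7, c = 22, m = 8

Rows 1 and 2 both sum to 87, so that's the common total.
Column 6: 11 + 24 + 6 + 17 + 18 + 3 = 79, so its missing entry is 87 − 79 = 8.
Row 3: 18 + 10 + 6 + 26 + 6 + 4 = 70, so its missing entry is 87 − 70 = 17.
Row 6: 2 + 29 − 1 + 17 + 10 + 8 = 65, so its missing entry is 87 − 65 = 22.
Column 7: 32 − 3 + 4 + 17 + 8 + 22 = 80, so its missing entry is 87 − 80 = 7.
Row 7: 23 + 13 + 42 − 5 + 3 + 7 = 83, so its missing entry is 87 − 83 = 4.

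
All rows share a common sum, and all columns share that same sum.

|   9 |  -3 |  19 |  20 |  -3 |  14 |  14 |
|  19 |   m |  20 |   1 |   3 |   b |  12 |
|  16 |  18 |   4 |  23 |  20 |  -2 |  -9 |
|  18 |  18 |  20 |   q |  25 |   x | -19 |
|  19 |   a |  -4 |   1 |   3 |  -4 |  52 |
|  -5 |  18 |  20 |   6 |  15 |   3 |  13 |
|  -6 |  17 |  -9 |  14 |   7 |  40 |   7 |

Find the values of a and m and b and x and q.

a = 3, m = -1, b = 16, x = 3, q = 5

Rows 1 and 3 both sum to 70, so that's the common total.
Column 4 has 20 + 1 + 23 + 1 + 6 + 14 = 65; the blank must be 70 − 65 = 5.
Row 5 has 19 − 4 + 1 + 3 − 4 + 52 = 67; the blank must be 70 − 67 = 3.
Column 2 has -3 + 18 + 18 + 3 + 18 + 17 = 71; the blank must be 70 − 71 = -1.
Row 2 has 19 − 1 + 20 + 1 + 3 + 12 = 54; the blank must be 70 − 54 = 16.
Row 4 has 18 + 18 + 20 + 5 + 25 − 19 = 67; the blank must be 70 − 67 = 3.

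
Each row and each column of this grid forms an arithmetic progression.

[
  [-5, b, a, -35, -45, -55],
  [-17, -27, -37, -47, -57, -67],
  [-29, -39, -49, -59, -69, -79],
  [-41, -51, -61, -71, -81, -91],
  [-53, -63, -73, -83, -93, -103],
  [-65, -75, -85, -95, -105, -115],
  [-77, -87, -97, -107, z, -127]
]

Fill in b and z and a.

Along each row the entries change by -10 per step; down each column they change by -12.
Row 1: from -5 at column 1, stepping by -10 to column 2 gives -15.
Row 7: from -77 at column 1, stepping by -10 to column 5 gives -117.
Row 1: from -5 at column 1, stepping by -10 to column 3 gives -25.

b = -15, z = -117, a = -25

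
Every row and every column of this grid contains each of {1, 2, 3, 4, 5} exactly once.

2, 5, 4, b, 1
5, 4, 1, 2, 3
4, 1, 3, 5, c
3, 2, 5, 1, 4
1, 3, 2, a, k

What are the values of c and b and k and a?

c = 2, b = 3, k = 5, a = 4

For row 3, column 5: row 3 already has {1, 3, 4, 5}; that leaves 2.
At (row 5, col 5): column 5 already has {1, 2, 3, 4}, so the value is 5.
At (row 1, col 4): row 1 already has {1, 2, 4, 5}, so the value is 3.
For row 5, column 4: row 5 already has {1, 2, 3, 5}; that leaves 4.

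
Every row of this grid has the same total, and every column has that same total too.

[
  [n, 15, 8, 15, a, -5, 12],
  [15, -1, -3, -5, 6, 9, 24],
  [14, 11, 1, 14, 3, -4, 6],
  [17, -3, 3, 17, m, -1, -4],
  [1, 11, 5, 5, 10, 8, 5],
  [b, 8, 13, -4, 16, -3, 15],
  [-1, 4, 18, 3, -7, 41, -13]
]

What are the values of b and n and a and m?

b = 0, n = -1, a = 1, m = 16

Rows 2 and 3 both sum to 45, so that's the common total.
Row 6 has 8 + 13 − 4 + 16 − 3 + 15 = 45; the blank must be 45 − 45 = 0.
Row 4 has 17 − 3 + 3 + 17 − 1 − 4 = 29; the blank must be 45 − 29 = 16.
Column 5 has 6 + 3 + 16 + 10 + 16 − 7 = 44; the blank must be 45 − 44 = 1.
Row 1 has 15 + 8 + 15 + 1 − 5 + 12 = 46; the blank must be 45 − 46 = -1.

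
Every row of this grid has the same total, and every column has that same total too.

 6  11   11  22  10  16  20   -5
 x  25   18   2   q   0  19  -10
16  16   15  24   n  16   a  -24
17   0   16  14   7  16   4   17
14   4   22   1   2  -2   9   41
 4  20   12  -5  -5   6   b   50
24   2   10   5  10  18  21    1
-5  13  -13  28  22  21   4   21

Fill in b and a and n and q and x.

Rows 1 and 4 both sum to 91, so that's the common total.
Row 6 has 4 + 20 + 12 − 5 − 5 + 6 + 50 = 82; the blank must be 91 − 82 = 9.
Column 7 has 20 + 19 + 4 + 9 + 9 + 21 + 4 = 86; the blank must be 91 − 86 = 5.
Row 3 has 16 + 16 + 15 + 24 + 16 + 5 − 24 = 68; the blank must be 91 − 68 = 23.
Column 5 has 10 + 23 + 7 + 2 − 5 + 10 + 22 = 69; the blank must be 91 − 69 = 22.
Row 2 has 25 + 18 + 2 + 22 + 0 + 19 − 10 = 76; the blank must be 91 − 76 = 15.

b = 9, a = 5, n = 23, q = 22, x = 15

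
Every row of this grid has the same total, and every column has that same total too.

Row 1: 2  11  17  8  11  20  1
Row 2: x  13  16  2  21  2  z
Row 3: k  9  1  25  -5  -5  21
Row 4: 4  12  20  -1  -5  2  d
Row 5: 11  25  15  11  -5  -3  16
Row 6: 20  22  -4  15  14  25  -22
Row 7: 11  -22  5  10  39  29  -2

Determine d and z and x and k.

Rows 1 and 5 both sum to 70, so that's the common total.
Row 3: 9 + 1 + 25 − 5 − 5 + 21 = 46, so its missing entry is 70 − 46 = 24.
Column 1: 2 + 24 + 4 + 11 + 20 + 11 = 72, so its missing entry is 70 − 72 = -2.
Row 2: -2 + 13 + 16 + 2 + 21 + 2 = 52, so its missing entry is 70 − 52 = 18.
Row 4: 4 + 12 + 20 − 1 − 5 + 2 = 32, so its missing entry is 70 − 32 = 38.

d = 38, z = 18, x = -2, k = 24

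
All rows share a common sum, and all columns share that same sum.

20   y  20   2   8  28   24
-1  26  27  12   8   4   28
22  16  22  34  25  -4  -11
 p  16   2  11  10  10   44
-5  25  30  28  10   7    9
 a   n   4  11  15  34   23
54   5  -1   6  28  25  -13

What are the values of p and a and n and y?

p = 11, a = 3, n = 14, y = 2

Rows 2 and 3 both sum to 104, so that's the common total.
Row 1 has 20 + 20 + 2 + 8 + 28 + 24 = 102; the blank must be 104 − 102 = 2.
Column 2 has 2 + 26 + 16 + 16 + 25 + 5 = 90; the blank must be 104 − 90 = 14.
Row 6 has 14 + 4 + 11 + 15 + 34 + 23 = 101; the blank must be 104 − 101 = 3.
Row 4 has 16 + 2 + 11 + 10 + 10 + 44 = 93; the blank must be 104 − 93 = 11.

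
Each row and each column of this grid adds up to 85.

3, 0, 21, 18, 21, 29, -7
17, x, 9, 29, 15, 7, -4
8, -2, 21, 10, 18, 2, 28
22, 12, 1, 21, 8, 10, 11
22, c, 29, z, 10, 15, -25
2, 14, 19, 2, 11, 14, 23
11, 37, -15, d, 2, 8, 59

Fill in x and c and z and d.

Row 2 has 17 + 9 + 29 + 15 + 7 − 4 = 73; the blank must be 85 − 73 = 12.
Row 7 has 11 + 37 − 15 + 2 + 8 + 59 = 102; the blank must be 85 − 102 = -17.
Column 2 has 0 + 12 − 2 + 12 + 14 + 37 = 73; the blank must be 85 − 73 = 12.
Row 5 has 22 + 12 + 29 + 10 + 15 − 25 = 63; the blank must be 85 − 63 = 22.

x = 12, c = 12, z = 22, d = -17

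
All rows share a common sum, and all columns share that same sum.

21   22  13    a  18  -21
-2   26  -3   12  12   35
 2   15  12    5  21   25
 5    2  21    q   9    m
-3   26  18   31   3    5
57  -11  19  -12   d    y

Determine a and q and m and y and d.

Rows 2 and 3 both sum to 80, so that's the common total.
Column 5: 18 + 12 + 21 + 9 + 3 = 63, so its missing entry is 80 − 63 = 17.
Row 6: 57 − 11 + 19 − 12 + 17 = 70, so its missing entry is 80 − 70 = 10.
Row 1: 21 + 22 + 13 + 18 − 21 = 53, so its missing entry is 80 − 53 = 27.
Column 4: 27 + 12 + 5 + 31 − 12 = 63, so its missing entry is 80 − 63 = 17.
Row 4: 5 + 2 + 21 + 17 + 9 = 54, so its missing entry is 80 − 54 = 26.

a = 27, q = 17, m = 26, y = 10, d = 17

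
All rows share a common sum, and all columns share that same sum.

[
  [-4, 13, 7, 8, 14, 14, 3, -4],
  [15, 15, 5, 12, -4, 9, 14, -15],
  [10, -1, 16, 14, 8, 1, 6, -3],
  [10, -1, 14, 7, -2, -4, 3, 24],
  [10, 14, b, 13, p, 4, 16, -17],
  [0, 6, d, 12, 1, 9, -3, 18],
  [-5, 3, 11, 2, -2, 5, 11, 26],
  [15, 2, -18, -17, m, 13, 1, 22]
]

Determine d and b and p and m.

d = 8, b = 8, p = 3, m = 33

Rows 1 and 2 both sum to 51, so that's the common total.
Row 8: 15 + 2 − 18 − 17 + 13 + 1 + 22 = 18, so its missing entry is 51 − 18 = 33.
Column 5: 14 − 4 + 8 − 2 + 1 − 2 + 33 = 48, so its missing entry is 51 − 48 = 3.
Row 5: 10 + 14 + 13 + 3 + 4 + 16 − 17 = 43, so its missing entry is 51 − 43 = 8.
Row 6: 0 + 6 + 12 + 1 + 9 − 3 + 18 = 43, so its missing entry is 51 − 43 = 8.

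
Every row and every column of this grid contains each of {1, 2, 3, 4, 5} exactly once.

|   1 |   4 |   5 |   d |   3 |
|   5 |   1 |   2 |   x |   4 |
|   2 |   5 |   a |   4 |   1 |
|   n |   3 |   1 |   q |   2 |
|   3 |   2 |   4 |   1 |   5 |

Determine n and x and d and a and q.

n = 4, x = 3, d = 2, a = 3, q = 5

For row 1, column 4: row 1 already has {1, 3, 4, 5}; that leaves 2.
For row 4, column 1: column 1 already has {1, 2, 3, 5}; that leaves 4.
At (row 4, col 4): row 4 already has {1, 2, 3, 4}, so the value is 5.
Cell (3,3): row 3 already has {1, 2, 4, 5} → 3.
Cell (2,4): row 2 already has {1, 2, 4, 5} → 3.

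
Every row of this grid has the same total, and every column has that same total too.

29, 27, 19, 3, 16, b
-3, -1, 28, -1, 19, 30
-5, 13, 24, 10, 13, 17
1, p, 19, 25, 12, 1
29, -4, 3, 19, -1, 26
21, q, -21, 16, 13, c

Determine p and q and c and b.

Rows 2 and 3 both sum to 72, so that's the common total.
The known cells in row 4 total 58, leaving 72 − 58 = 14 for the blank.
The known cells in column 2 total 49, leaving 72 − 49 = 23 for the blank.
The known cells in row 6 total 52, leaving 72 − 52 = 20 for the blank.
The known cells in row 1 total 94, leaving 72 − 94 = -22 for the blank.

p = 14, q = 23, c = 20, b = -22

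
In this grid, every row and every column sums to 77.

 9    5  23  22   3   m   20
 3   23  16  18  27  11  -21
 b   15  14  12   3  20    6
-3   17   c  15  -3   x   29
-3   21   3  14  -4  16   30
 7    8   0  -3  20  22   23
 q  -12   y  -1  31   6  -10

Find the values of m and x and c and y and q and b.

The known cells in row 3 total 70, leaving 77 − 70 = 7 for the blank.
The known cells in row 1 total 82, leaving 77 − 82 = -5 for the blank.
The known cells in column 1 total 20, leaving 77 − 20 = 57 for the blank.
The known cells in row 7 total 71, leaving 77 − 71 = 6 for the blank.
The known cells in column 3 total 62, leaving 77 − 62 = 15 for the blank.
The known cells in row 4 total 70, leaving 77 − 70 = 7 for the blank.

m = -5, x = 7, c = 15, y = 6, q = 57, b = 7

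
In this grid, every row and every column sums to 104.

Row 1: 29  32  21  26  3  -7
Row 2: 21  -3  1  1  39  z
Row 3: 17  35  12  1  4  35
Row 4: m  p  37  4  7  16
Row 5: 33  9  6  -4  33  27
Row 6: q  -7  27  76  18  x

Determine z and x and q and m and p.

Row 2: 21 − 3 + 1 + 1 + 39 = 59, so its missing entry is 104 − 59 = 45.
Column 6: -7 + 45 + 35 + 16 + 27 = 116, so its missing entry is 104 − 116 = -12.
Column 2: 32 − 3 + 35 + 9 − 7 = 66, so its missing entry is 104 − 66 = 38.
Row 4: 38 + 37 + 4 + 7 + 16 = 102, so its missing entry is 104 − 102 = 2.
Row 6: -7 + 27 + 76 + 18 − 12 = 102, so its missing entry is 104 − 102 = 2.

z = 45, x = -12, q = 2, m = 2, p = 38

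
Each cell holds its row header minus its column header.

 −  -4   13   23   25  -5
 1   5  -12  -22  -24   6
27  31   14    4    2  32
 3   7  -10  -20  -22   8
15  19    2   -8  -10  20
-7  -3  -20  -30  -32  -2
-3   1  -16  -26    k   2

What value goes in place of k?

-3 − 25 = -28.

-28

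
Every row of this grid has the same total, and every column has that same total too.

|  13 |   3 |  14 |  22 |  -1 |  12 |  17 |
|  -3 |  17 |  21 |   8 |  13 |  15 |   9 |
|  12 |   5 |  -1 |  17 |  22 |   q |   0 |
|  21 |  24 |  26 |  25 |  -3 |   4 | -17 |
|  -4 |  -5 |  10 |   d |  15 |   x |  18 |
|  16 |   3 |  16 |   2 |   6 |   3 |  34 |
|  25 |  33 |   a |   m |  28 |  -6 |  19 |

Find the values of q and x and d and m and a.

q = 25, x = 27, d = 19, m = -13, a = -6

Rows 1 and 2 both sum to 80, so that's the common total.
Column 3: 14 + 21 − 1 + 26 + 10 + 16 = 86, so its missing entry is 80 − 86 = -6.
Row 3: 12 + 5 − 1 + 17 + 22 + 0 = 55, so its missing entry is 80 − 55 = 25.
Column 6: 12 + 15 + 25 + 4 + 3 − 6 = 53, so its missing entry is 80 − 53 = 27.
Row 5: -4 − 5 + 10 + 15 + 27 + 18 = 61, so its missing entry is 80 − 61 = 19.
Row 7: 25 + 33 − 6 + 28 − 6 + 19 = 93, so its missing entry is 80 − 93 = -13.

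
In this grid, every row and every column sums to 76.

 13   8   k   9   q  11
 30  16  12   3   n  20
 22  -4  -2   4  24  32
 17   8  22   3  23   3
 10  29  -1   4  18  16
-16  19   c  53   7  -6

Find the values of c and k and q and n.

The known cells in row 2 total 81, leaving 76 − 81 = -5 for the blank.
The known cells in column 5 total 67, leaving 76 − 67 = 9 for the blank.
The known cells in row 1 total 50, leaving 76 − 50 = 26 for the blank.
The known cells in row 6 total 57, leaving 76 − 57 = 19 for the blank.

c = 19, k = 26, q = 9, n = -5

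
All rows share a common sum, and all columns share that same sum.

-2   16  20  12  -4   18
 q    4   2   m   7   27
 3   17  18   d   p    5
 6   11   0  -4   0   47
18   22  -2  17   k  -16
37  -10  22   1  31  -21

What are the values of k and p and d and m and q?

Rows 1 and 4 both sum to 60, so that's the common total.
Row 5 has 18 + 22 − 2 + 17 − 16 = 39; the blank must be 60 − 39 = 21.
Column 5 has -4 + 7 + 0 + 21 + 31 = 55; the blank must be 60 − 55 = 5.
Row 3 has 3 + 17 + 18 + 5 + 5 = 48; the blank must be 60 − 48 = 12.
Column 1 has -2 + 3 + 6 + 18 + 37 = 62; the blank must be 60 − 62 = -2.
Row 2 has -2 + 4 + 2 + 7 + 27 = 38; the blank must be 60 − 38 = 22.

k = 21, p = 5, d = 12, m = 22, q = -2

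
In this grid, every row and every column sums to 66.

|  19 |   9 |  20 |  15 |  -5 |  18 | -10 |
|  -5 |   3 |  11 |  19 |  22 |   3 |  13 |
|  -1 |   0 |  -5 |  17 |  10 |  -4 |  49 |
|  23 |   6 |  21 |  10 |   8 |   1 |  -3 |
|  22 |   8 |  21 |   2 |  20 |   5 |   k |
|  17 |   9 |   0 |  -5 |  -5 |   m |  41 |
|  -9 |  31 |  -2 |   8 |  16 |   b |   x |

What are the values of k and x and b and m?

Row 5: 22 + 8 + 21 + 2 + 20 + 5 = 78, so its missing entry is 66 − 78 = -12.
Column 7: -10 + 13 + 49 − 3 − 12 + 41 = 78, so its missing entry is 66 − 78 = -12.
Row 7: -9 + 31 − 2 + 8 + 16 − 12 = 32, so its missing entry is 66 − 32 = 34.
Row 6: 17 + 9 + 0 − 5 − 5 + 41 = 57, so its missing entry is 66 − 57 = 9.

k = -12, x = -12, b = 34, m = 9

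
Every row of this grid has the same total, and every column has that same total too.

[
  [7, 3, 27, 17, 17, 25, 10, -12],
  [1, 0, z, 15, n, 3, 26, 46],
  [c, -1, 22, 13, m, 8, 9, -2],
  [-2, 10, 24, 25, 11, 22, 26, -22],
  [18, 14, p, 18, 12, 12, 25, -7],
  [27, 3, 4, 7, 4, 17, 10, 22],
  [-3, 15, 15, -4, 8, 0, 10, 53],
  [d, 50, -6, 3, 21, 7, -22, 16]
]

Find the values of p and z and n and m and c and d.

Rows 1 and 4 both sum to 94, so that's the common total.
Row 8 has 50 − 6 + 3 + 21 + 7 − 22 + 16 = 69; the blank must be 94 − 69 = 25.
Column 1 has 7 + 1 − 2 + 18 + 27 − 3 + 25 = 73; the blank must be 94 − 73 = 21.
Row 3 has 21 − 1 + 22 + 13 + 8 + 9 − 2 = 70; the blank must be 94 − 70 = 24.
Column 5 has 17 + 24 + 11 + 12 + 4 + 8 + 21 = 97; the blank must be 94 − 97 = -3.
Row 2 has 1 + 0 + 15 − 3 + 3 + 26 + 46 = 88; the blank must be 94 − 88 = 6.
Row 5 has 18 + 14 + 18 + 12 + 12 + 25 − 7 = 92; the blank must be 94 − 92 = 2.

p = 2, z = 6, n = -3, m = 24, c = 21, d = 25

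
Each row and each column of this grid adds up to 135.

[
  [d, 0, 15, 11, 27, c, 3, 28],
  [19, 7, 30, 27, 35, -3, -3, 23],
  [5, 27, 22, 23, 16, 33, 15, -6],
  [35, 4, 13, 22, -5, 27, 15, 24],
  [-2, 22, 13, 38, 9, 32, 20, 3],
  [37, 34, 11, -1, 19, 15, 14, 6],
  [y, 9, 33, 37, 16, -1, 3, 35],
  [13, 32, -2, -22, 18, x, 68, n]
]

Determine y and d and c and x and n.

y = 3, d = 25, c = 26, x = 6, n = 22

Column 8: 28 + 23 − 6 + 24 + 3 + 6 + 35 = 113, so its missing entry is 135 − 113 = 22.
Row 7: 9 + 33 + 37 + 16 − 1 + 3 + 35 = 132, so its missing entry is 135 − 132 = 3.
Column 1: 19 + 5 + 35 − 2 + 37 + 3 + 13 = 110, so its missing entry is 135 − 110 = 25.
Row 1: 25 + 0 + 15 + 11 + 27 + 3 + 28 = 109, so its missing entry is 135 − 109 = 26.
Row 8: 13 + 32 − 2 − 22 + 18 + 68 + 22 = 129, so its missing entry is 135 − 129 = 6.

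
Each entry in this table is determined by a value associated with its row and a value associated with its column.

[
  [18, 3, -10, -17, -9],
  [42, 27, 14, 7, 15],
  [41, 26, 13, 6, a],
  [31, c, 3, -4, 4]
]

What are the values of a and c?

The difference between any two rows is the same in every column — this is an addition table with the headers hidden.
Row 3 minus row 1 is 6 − (-17) = 23, so its entry in column 5 is -9 + 23 = 14.
Row 4 minus row 1 is -4 − (-17) = 13, so its entry in column 2 is 3 + 13 = 16.

a = 14, c = 16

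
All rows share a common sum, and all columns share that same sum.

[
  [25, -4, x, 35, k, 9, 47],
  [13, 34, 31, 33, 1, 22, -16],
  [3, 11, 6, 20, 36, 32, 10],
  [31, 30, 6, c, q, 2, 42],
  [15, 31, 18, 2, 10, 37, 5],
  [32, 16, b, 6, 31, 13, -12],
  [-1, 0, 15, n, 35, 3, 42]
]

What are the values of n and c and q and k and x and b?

n = 24, c = -2, q = 9, k = -4, x = 10, b = 32

Rows 2 and 3 both sum to 118, so that's the common total.
Row 7: -1 + 0 + 15 + 35 + 3 + 42 = 94, so its missing entry is 118 − 94 = 24.
Column 4: 35 + 33 + 20 + 2 + 6 + 24 = 120, so its missing entry is 118 − 120 = -2.
Row 4: 31 + 30 + 6 − 2 + 2 + 42 = 109, so its missing entry is 118 − 109 = 9.
Column 5: 1 + 36 + 9 + 10 + 31 + 35 = 122, so its missing entry is 118 − 122 = -4.
Row 1: 25 − 4 + 35 − 4 + 9 + 47 = 108, so its missing entry is 118 − 108 = 10.
Row 6: 32 + 16 + 6 + 31 + 13 − 12 = 86, so its missing entry is 118 − 86 = 32.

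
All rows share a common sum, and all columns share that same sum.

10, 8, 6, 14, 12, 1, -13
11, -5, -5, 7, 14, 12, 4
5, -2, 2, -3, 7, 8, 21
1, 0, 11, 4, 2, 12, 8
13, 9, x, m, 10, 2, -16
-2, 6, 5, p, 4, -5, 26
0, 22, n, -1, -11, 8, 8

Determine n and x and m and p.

Rows 1 and 2 both sum to 38, so that's the common total.
Row 6: -2 + 6 + 5 + 4 − 5 + 26 = 34, so its missing entry is 38 − 34 = 4.
Row 7: 0 + 22 − 1 − 11 + 8 + 8 = 26, so its missing entry is 38 − 26 = 12.
Column 3: 6 − 5 + 2 + 11 + 5 + 12 = 31, so its missing entry is 38 − 31 = 7.
Row 5: 13 + 9 + 7 + 10 + 2 − 16 = 25, so its missing entry is 38 − 25 = 13.

n = 12, x = 7, m = 13, p = 4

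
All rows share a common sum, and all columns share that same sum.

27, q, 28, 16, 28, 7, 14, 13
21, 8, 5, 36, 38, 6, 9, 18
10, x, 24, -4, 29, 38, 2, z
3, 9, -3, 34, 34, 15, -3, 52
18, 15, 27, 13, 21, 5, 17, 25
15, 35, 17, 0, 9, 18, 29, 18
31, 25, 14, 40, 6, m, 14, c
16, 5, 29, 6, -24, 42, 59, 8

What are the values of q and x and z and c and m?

q = 8, x = 36, z = 6, c = 1, m = 10

Rows 2 and 4 both sum to 141, so that's the common total.
Row 1 has 27 + 28 + 16 + 28 + 7 + 14 + 13 = 133; the blank must be 141 − 133 = 8.
Column 2 has 8 + 8 + 9 + 15 + 35 + 25 + 5 = 105; the blank must be 141 − 105 = 36.
Column 6 has 7 + 6 + 38 + 15 + 5 + 18 + 42 = 131; the blank must be 141 − 131 = 10.
Row 3 has 10 + 36 + 24 − 4 + 29 + 38 + 2 = 135; the blank must be 141 − 135 = 6.
Row 7 has 31 + 25 + 14 + 40 + 6 + 10 + 14 = 140; the blank must be 141 − 140 = 1.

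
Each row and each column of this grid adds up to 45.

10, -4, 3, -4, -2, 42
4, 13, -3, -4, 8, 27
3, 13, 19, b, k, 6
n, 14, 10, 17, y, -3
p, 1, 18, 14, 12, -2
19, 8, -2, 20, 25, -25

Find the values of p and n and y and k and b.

Row 5: 1 + 18 + 14 + 12 − 2 = 43, so its missing entry is 45 − 43 = 2.
Column 1: 10 + 4 + 3 + 2 + 19 = 38, so its missing entry is 45 − 38 = 7.
Row 4: 7 + 14 + 10 + 17 − 3 = 45, so its missing entry is 45 − 45 = 0.
Column 5: -2 + 8 + 0 + 12 + 25 = 43, so its missing entry is 45 − 43 = 2.
Row 3: 3 + 13 + 19 + 2 + 6 = 43, so its missing entry is 45 − 43 = 2.

p = 2, n = 7, y = 0, k = 2, b = 2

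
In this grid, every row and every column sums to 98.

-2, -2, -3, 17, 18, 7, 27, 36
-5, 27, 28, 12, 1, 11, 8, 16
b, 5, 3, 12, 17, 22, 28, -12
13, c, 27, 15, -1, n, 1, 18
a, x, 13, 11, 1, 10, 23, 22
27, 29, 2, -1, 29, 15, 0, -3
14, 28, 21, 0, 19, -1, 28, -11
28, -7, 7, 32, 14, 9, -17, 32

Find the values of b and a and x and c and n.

The known cells in row 3 total 75, leaving 98 − 75 = 23 for the blank.
The known cells in column 1 total 98, leaving 98 − 98 = 0 for the blank.
The known cells in row 5 total 80, leaving 98 − 80 = 18 for the blank.
The known cells in column 2 total 98, leaving 98 − 98 = 0 for the blank.
The known cells in row 4 total 73, leaving 98 − 73 = 25 for the blank.

b = 23, a = 0, x = 18, c = 0, n = 25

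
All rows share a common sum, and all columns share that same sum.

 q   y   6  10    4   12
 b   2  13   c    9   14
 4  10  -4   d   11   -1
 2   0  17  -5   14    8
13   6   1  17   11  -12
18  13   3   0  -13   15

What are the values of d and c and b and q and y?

d = 16, c = -2, b = 0, q = -1, y = 5

Rows 4 and 5 both sum to 36, so that's the common total.
Column 2 has 2 + 10 + 0 + 6 + 13 = 31; the blank must be 36 − 31 = 5.
Row 1 has 5 + 6 + 10 + 4 + 12 = 37; the blank must be 36 − 37 = -1.
Row 3 has 4 + 10 − 4 + 11 − 1 = 20; the blank must be 36 − 20 = 16.
Column 1 has -1 + 4 + 2 + 13 + 18 = 36; the blank must be 36 − 36 = 0.
Row 2 has 0 + 2 + 13 + 9 + 14 = 38; the blank must be 36 − 38 = -2.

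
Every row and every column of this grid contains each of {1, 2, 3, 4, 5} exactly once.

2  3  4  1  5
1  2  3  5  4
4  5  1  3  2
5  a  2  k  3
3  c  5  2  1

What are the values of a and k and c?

a = 1, k = 4, c = 4

For row 4, column 4: column 4 already has {1, 2, 3, 5}; that leaves 4.
Cell (4,2): row 4 already has {2, 3, 4, 5} → 1.
Cell (5,2): row 5 already has {1, 2, 3, 5} → 4.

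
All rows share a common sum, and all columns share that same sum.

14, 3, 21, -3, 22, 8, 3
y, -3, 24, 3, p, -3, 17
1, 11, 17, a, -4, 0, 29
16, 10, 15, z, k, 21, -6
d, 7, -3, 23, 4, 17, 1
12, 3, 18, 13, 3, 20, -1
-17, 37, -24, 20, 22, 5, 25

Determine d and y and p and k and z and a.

d = 19, y = 23, p = 7, k = 14, z = -2, a = 14

Rows 1 and 6 both sum to 68, so that's the common total.
Row 5: 7 − 3 + 23 + 4 + 17 + 1 = 49, so its missing entry is 68 − 49 = 19.
Row 3: 1 + 11 + 17 − 4 + 0 + 29 = 54, so its missing entry is 68 − 54 = 14.
Column 4: -3 + 3 + 14 + 23 + 13 + 20 = 70, so its missing entry is 68 − 70 = -2.
Row 4: 16 + 10 + 15 − 2 + 21 − 6 = 54, so its missing entry is 68 − 54 = 14.
Column 5: 22 − 4 + 14 + 4 + 3 + 22 = 61, so its missing entry is 68 − 61 = 7.
Row 2: -3 + 24 + 3 + 7 − 3 + 17 = 45, so its missing entry is 68 − 45 = 23.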